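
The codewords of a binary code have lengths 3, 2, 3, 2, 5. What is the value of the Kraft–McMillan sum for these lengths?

With common denominator 2^5 = 32: Σ 2^(−ℓᵢ) = 4/32 + 8/32 + 4/32 + 8/32 + 1/32 = 25/32 = 0.78125.

0.78125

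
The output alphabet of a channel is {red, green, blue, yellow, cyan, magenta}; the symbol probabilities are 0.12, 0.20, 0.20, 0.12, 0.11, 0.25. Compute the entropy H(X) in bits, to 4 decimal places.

H = −Σ pᵢ log₂ pᵢ.
−0.12·log₂(0.12) = 0.3671
−0.20·log₂(0.20) = 0.4644
−0.20·log₂(0.20) = 0.4644
−0.12·log₂(0.12) = 0.3671
−0.11·log₂(0.11) = 0.3503
−0.25·log₂(0.25) = 0.5000
Sum ≈ 2.5132 → 2.5132 bits.

2.5132 bits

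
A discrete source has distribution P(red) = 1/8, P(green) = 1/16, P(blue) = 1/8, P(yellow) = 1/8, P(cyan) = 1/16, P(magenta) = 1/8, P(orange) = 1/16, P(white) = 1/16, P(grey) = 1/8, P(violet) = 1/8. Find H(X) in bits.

3.25 bits

Each probability is a power of 1/2, so log₂(1/p) is an integer.
H = Σ p·log₂(1/p) = 1/8·3 + 1/16·4 + 1/8·3 + 1/8·3 + 1/16·4 + 1/8·3 + 1/16·4 + 1/16·4 + 1/8·3 + 1/8·3 = 3.25 bits.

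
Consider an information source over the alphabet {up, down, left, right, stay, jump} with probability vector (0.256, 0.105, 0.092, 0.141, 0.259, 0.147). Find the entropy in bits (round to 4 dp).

2.4712 bits

H = −Σ pᵢ log₂ pᵢ.
−0.256·log₂(0.256) = 0.5032
−0.105·log₂(0.105) = 0.3414
−0.092·log₂(0.092) = 0.3167
−0.141·log₂(0.141) = 0.3985
−0.259·log₂(0.259) = 0.5048
−0.147·log₂(0.147) = 0.4066
Sum ≈ 2.4712 → 2.4712 bits.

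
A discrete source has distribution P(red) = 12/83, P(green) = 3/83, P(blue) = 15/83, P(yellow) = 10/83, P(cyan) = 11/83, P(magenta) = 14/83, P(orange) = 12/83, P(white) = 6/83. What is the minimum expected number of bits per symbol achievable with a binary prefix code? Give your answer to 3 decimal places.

2.928 bits/symbol

Repeatedly combine the two least-probable nodes; the expected code length is the sum of the merged weights.
merge 3/83 + 6/83 → 9/83
merge 9/83 + 10/83 → 19/83
merge 11/83 + 12/83 → 23/83
merge 12/83 + 14/83 → 26/83
merge 15/83 + 19/83 → 34/83
merge 23/83 + 26/83 → 49/83
merge 34/83 + 49/83 → 1
L = 9/83 + 19/83 + 23/83 + 26/83 + 34/83 + 49/83 + 1 = 243/83 ≈ 2.928 bits/symbol.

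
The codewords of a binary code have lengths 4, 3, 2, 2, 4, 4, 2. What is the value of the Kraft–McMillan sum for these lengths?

With common denominator 2^4 = 16: Σ 2^(−ℓᵢ) = 1/16 + 2/16 + 4/16 + 4/16 + 1/16 + 1/16 + 4/16 = 17/16 = 1.0625.

1.0625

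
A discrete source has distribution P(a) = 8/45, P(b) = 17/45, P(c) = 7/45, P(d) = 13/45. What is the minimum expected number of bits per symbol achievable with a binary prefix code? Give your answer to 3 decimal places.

1.956 bits/symbol

Repeatedly combine the two least-probable nodes; the expected code length is the sum of the merged weights.
merge 7/45 + 8/45 → 1/3
merge 13/45 + 1/3 → 28/45
merge 17/45 + 28/45 → 1
L = 1/3 + 28/45 + 1 = 88/45 ≈ 1.956 bits/symbol.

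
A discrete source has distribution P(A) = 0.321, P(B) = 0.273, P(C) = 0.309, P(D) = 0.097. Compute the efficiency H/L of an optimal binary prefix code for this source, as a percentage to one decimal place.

94.4%

Entropy H = −Σ p log₂ p ≈ 1.8876 bits.
Huffman merges: 97/1000+273/1000→37/100; 309/1000+321/1000→63/100; 37/100+63/100→1. L = 2 ≈ 2.0000.
Efficiency = H/L = 1.8876/2.0000 = 94.4%.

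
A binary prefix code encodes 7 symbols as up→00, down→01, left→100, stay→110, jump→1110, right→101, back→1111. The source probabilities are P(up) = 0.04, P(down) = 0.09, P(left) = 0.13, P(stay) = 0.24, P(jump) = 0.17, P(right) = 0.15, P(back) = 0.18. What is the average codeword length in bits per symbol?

3.22 bits/symbol

L̄ = Σ pᵢ·ℓᵢ = 0.04·2 + 0.09·2 + 0.13·3 + 0.24·3 + 0.17·4 + 0.15·3 + 0.18·4 = 3.22 bits/symbol.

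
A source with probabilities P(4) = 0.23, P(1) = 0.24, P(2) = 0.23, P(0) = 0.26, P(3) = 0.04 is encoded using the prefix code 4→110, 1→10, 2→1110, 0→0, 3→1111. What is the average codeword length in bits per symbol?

L̄ = Σ pᵢ·ℓᵢ = 0.23·3 + 0.24·2 + 0.23·4 + 0.26·1 + 0.04·4 = 2.51 bits/symbol.

2.51 bits/symbol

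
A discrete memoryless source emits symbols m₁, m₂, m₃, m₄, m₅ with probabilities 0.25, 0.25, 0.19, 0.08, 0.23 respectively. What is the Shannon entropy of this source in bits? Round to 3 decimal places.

2.234 bits

H = −Σ pᵢ log₂ pᵢ.
−0.25·log₂(0.25) = 0.5000
−0.25·log₂(0.25) = 0.5000
−0.19·log₂(0.19) = 0.4552
−0.08·log₂(0.08) = 0.2915
−0.23·log₂(0.23) = 0.4877
Sum ≈ 2.2344 → 2.234 bits.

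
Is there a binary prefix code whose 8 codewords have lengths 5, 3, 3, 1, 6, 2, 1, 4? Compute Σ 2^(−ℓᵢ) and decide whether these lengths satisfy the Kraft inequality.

With common denominator 2^6 = 64: Σ 2^(−ℓᵢ) = 2/64 + 8/64 + 8/64 + 32/64 + 1/64 + 16/64 + 32/64 + 4/64 = 103/64 = 1.609375.
Kraft's inequality requires Σ ≤ 1; here Σ = 1.609375 > 1, so no such prefix code exists.

1.609375; no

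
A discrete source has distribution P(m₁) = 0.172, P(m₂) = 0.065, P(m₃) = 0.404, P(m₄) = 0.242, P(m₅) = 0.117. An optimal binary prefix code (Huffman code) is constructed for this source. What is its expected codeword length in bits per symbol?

Repeatedly combine the two least-probable nodes; the expected code length is the sum of the merged weights.
merge 13/200 + 117/1000 → 91/500
merge 43/250 + 91/500 → 177/500
merge 121/500 + 177/500 → 149/250
merge 101/250 + 149/250 → 1
L = 91/500 + 177/500 + 149/250 + 1 = 533/250 = 2.132 bits/symbol.

2.132 bits/symbol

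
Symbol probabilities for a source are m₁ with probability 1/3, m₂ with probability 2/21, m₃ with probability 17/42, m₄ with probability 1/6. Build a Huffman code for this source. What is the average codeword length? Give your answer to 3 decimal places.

Repeatedly combine the two least-probable nodes; the expected code length is the sum of the merged weights.
merge 2/21 + 1/6 → 11/42
merge 11/42 + 1/3 → 25/42
merge 17/42 + 25/42 → 1
L = 11/42 + 25/42 + 1 = 13/7 ≈ 1.857 bits/symbol.

1.857 bits/symbol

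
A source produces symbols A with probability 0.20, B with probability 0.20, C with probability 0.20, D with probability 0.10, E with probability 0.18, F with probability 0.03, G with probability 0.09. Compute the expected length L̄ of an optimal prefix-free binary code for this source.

Repeatedly combine the two least-probable nodes; the expected code length is the sum of the merged weights.
merge 3/100 + 9/100 → 3/25
merge 1/10 + 3/25 → 11/50
merge 9/50 + 1/5 → 19/50
merge 1/5 + 1/5 → 2/5
merge 11/50 + 19/50 → 3/5
merge 2/5 + 3/5 → 1
L = 3/25 + 11/50 + 19/50 + 2/5 + 3/5 + 1 = 68/25 = 2.72 bits/symbol.

2.72 bits/symbol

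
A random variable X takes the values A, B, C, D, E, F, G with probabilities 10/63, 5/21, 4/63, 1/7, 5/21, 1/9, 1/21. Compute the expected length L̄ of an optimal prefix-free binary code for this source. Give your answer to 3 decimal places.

2.635 bits/symbol

Repeatedly combine the two least-probable nodes; the expected code length is the sum of the merged weights.
merge 1/21 + 4/63 → 1/9
merge 1/9 + 1/9 → 2/9
merge 1/7 + 10/63 → 19/63
merge 2/9 + 5/21 → 29/63
merge 5/21 + 19/63 → 34/63
merge 29/63 + 34/63 → 1
L = 1/9 + 2/9 + 19/63 + 29/63 + 34/63 + 1 = 166/63 ≈ 2.635 bits/symbol.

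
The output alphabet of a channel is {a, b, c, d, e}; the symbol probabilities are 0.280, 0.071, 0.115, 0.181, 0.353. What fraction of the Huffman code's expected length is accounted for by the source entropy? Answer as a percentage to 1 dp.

97.0%

Entropy H = −Σ p log₂ p ≈ 2.1206 bits.
Huffman merges: 71/1000+23/200→93/500; 181/1000+93/500→367/1000; 7/25+353/1000→633/1000; 367/1000+633/1000→1. L = 1093/500 ≈ 2.1860.
Efficiency = H/L = 2.1206/2.1860 = 97.0%.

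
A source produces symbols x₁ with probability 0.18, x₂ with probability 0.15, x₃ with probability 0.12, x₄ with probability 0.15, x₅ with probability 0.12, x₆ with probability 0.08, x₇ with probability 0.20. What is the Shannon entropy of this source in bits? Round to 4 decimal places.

2.7564 bits

H = −Σ pᵢ log₂ pᵢ.
−0.18·log₂(0.18) = 0.4453
−0.15·log₂(0.15) = 0.4105
−0.12·log₂(0.12) = 0.3671
−0.15·log₂(0.15) = 0.4105
−0.12·log₂(0.12) = 0.3671
−0.08·log₂(0.08) = 0.2915
−0.20·log₂(0.20) = 0.4644
Sum ≈ 2.7564 → 2.7564 bits.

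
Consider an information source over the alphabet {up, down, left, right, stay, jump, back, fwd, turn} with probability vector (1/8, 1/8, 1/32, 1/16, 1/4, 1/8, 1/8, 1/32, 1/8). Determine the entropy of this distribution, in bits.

2.9375 bits

Each probability is a power of 1/2, so log₂(1/p) is an integer.
H = Σ p·log₂(1/p) = 1/8·3 + 1/8·3 + 1/32·5 + 1/16·4 + 1/4·2 + 1/8·3 + 1/8·3 + 1/32·5 + 1/8·3 = 2.9375 bits.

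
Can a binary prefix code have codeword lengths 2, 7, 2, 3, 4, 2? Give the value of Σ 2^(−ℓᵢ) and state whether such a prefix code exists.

0.9453125; yes

With common denominator 2^7 = 128: Σ 2^(−ℓᵢ) = 32/128 + 1/128 + 32/128 + 16/128 + 8/128 + 32/128 = 121/128 = 0.9453125.
Kraft's inequality requires Σ ≤ 1; here Σ = 0.9453125 ≤ 1, so such a prefix code exists.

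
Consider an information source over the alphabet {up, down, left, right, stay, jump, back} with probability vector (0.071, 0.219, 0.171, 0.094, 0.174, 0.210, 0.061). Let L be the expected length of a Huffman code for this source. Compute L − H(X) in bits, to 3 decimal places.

Entropy H = −Σ p log₂ p ≈ 2.6651 bits.
Huffman merges: 61/1000+71/1000→33/250; 47/500+33/250→113/500; 171/1000+87/500→69/200; 21/100+219/1000→429/1000; 113/500+69/200→571/1000; 429/1000+571/1000→1. L = 2703/1000 ≈ 2.7030.
L − H = 2.7030 − 2.6651 = 0.038 bits.

0.038 bits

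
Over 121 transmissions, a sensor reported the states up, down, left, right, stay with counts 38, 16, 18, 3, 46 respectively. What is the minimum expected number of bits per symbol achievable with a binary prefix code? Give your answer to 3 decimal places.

Probabilities are the counts divided by 121.
Repeatedly combine the two least-probable nodes; the expected code length is the sum of the merged weights.
merge 3/121 + 16/121 → 19/121
merge 18/121 + 19/121 → 37/121
merge 37/121 + 38/121 → 75/121
merge 46/121 + 75/121 → 1
L = 19/121 + 37/121 + 75/121 + 1 = 252/121 ≈ 2.083 bits/symbol.

2.083 bits/symbol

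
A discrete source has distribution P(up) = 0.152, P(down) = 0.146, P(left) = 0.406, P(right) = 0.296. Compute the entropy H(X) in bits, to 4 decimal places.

1.8663 bits

H = −Σ pᵢ log₂ pᵢ.
−0.152·log₂(0.152) = 0.4131
−0.146·log₂(0.146) = 0.4053
−0.406·log₂(0.406) = 0.5280
−0.296·log₂(0.296) = 0.5199
Sum ≈ 1.8663 → 1.8663 bits.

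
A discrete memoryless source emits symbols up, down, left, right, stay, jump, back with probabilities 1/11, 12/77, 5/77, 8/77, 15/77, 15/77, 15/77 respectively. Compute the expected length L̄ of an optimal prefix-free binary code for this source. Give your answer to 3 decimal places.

2.766 bits/symbol

Repeatedly combine the two least-probable nodes; the expected code length is the sum of the merged weights.
merge 5/77 + 1/11 → 12/77
merge 8/77 + 12/77 → 20/77
merge 12/77 + 15/77 → 27/77
merge 15/77 + 15/77 → 30/77
merge 20/77 + 27/77 → 47/77
merge 30/77 + 47/77 → 1
L = 12/77 + 20/77 + 27/77 + 30/77 + 47/77 + 1 = 213/77 ≈ 2.766 bits/symbol.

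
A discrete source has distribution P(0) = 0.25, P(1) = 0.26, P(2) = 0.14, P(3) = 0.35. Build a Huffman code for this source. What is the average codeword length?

Repeatedly combine the two least-probable nodes; the expected code length is the sum of the merged weights.
merge 7/50 + 1/4 → 39/100
merge 13/50 + 7/20 → 61/100
merge 39/100 + 61/100 → 1
L = 39/100 + 61/100 + 1 = 2 bits/symbol.

2 bits/symbol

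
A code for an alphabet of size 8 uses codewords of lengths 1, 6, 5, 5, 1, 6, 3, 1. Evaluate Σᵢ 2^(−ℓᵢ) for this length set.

1.71875

With common denominator 2^6 = 64: Σ 2^(−ℓᵢ) = 32/64 + 1/64 + 2/64 + 2/64 + 32/64 + 1/64 + 8/64 + 32/64 = 110/64 = 1.71875.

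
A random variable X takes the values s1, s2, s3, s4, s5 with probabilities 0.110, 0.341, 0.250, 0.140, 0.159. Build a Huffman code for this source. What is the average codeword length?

Repeatedly combine the two least-probable nodes; the expected code length is the sum of the merged weights.
merge 11/100 + 7/50 → 1/4
merge 159/1000 + 1/4 → 409/1000
merge 1/4 + 341/1000 → 591/1000
merge 409/1000 + 591/1000 → 1
L = 1/4 + 409/1000 + 591/1000 + 1 = 9/4 = 2.25 bits/symbol.

2.25 bits/symbol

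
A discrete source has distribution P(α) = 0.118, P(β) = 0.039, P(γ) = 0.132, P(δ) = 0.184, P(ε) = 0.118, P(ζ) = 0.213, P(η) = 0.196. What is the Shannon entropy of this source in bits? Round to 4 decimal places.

2.6812 bits

H = −Σ pᵢ log₂ pᵢ.
−0.118·log₂(0.118) = 0.3638
−0.039·log₂(0.039) = 0.1825
−0.132·log₂(0.132) = 0.3856
−0.184·log₂(0.184) = 0.4494
−0.118·log₂(0.118) = 0.3638
−0.213·log₂(0.213) = 0.4752
−0.196·log₂(0.196) = 0.4608
Sum ≈ 2.6812 → 2.6812 bits.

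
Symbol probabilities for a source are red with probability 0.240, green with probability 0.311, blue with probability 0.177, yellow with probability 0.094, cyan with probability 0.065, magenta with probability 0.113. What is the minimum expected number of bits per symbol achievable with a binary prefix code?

Repeatedly combine the two least-probable nodes; the expected code length is the sum of the merged weights.
merge 13/200 + 47/500 → 159/1000
merge 113/1000 + 159/1000 → 34/125
merge 177/1000 + 6/25 → 417/1000
merge 34/125 + 311/1000 → 583/1000
merge 417/1000 + 583/1000 → 1
L = 159/1000 + 34/125 + 417/1000 + 583/1000 + 1 = 2431/1000 = 2.431 bits/symbol.

2.431 bits/symbol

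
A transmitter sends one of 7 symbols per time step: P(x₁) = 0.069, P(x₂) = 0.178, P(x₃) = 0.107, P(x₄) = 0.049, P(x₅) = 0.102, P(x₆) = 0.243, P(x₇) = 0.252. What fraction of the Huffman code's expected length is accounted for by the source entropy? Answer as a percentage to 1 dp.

99.1%

Entropy H = −Σ p log₂ p ≈ 2.6006 bits.
Huffman merges: 49/1000+69/1000→59/500; 51/500+107/1000→209/1000; 59/500+89/500→37/125; 209/1000+243/1000→113/250; 63/250+37/125→137/250; 113/250+137/250→1. L = 2623/1000 ≈ 2.6230.
Efficiency = H/L = 2.6006/2.6230 = 99.1%.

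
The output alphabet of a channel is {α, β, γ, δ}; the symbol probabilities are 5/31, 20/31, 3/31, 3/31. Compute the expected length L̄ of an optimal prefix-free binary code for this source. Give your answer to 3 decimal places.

Repeatedly combine the two least-probable nodes; the expected code length is the sum of the merged weights.
merge 3/31 + 3/31 → 6/31
merge 5/31 + 6/31 → 11/31
merge 11/31 + 20/31 → 1
L = 6/31 + 11/31 + 1 = 48/31 ≈ 1.548 bits/symbol.

1.548 bits/symbol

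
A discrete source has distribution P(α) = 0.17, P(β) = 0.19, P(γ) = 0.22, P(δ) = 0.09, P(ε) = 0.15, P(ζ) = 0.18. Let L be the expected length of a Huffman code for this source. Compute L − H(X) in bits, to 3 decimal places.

Entropy H = −Σ p log₂ p ≈ 2.5389 bits.
Huffman merges: 9/100+3/20→6/25; 17/100+9/50→7/20; 19/100+11/50→41/100; 6/25+7/20→59/100; 41/100+59/100→1. L = 259/100 ≈ 2.5900.
L − H = 2.5900 − 2.5389 = 0.051 bits.

0.051 bits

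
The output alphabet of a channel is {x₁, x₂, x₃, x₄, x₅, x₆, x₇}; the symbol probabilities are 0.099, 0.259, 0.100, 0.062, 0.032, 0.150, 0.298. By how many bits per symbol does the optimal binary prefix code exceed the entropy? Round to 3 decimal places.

0.031 bits

Entropy H = −Σ p log₂ p ≈ 2.5059 bits.
Huffman merges: 4/125+31/500→47/500; 47/500+99/1000→193/1000; 1/10+3/20→1/4; 193/1000+1/4→443/1000; 259/1000+149/500→557/1000; 443/1000+557/1000→1. L = 2537/1000 ≈ 2.5370.
L − H = 2.5370 − 2.5059 = 0.031 bits.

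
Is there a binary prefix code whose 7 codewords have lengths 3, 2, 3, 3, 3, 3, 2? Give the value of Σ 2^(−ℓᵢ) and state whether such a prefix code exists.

With common denominator 2^3 = 8: Σ 2^(−ℓᵢ) = 1/8 + 2/8 + 1/8 + 1/8 + 1/8 + 1/8 + 2/8 = 9/8 = 1.125.
Kraft's inequality requires Σ ≤ 1; here Σ = 1.125 > 1, so no such prefix code exists.

1.125; no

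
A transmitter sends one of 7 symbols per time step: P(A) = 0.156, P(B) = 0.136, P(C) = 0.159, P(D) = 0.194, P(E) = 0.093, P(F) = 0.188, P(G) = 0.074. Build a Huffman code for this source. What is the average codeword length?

Repeatedly combine the two least-probable nodes; the expected code length is the sum of the merged weights.
merge 37/500 + 93/1000 → 167/1000
merge 17/125 + 39/250 → 73/250
merge 159/1000 + 167/1000 → 163/500
merge 47/250 + 97/500 → 191/500
merge 73/250 + 163/500 → 309/500
merge 191/500 + 309/500 → 1
L = 167/1000 + 73/250 + 163/500 + 191/500 + 309/500 + 1 = 557/200 = 2.785 bits/symbol.

2.785 bits/symbol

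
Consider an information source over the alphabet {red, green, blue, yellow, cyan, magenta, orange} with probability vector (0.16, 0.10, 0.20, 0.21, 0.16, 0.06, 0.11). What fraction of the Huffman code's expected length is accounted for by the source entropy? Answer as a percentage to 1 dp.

98.5%

Entropy H = −Σ p log₂ p ≈ 2.7093 bits.
Huffman merges: 3/50+1/10→4/25; 11/100+4/25→27/100; 4/25+4/25→8/25; 1/5+21/100→41/100; 27/100+8/25→59/100; 41/100+59/100→1. L = 11/4 ≈ 2.7500.
Efficiency = H/L = 2.7093/2.7500 = 98.5%.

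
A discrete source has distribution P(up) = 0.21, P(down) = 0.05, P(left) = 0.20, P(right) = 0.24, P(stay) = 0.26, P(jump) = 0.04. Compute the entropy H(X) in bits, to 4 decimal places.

H = −Σ pᵢ log₂ pᵢ.
−0.21·log₂(0.21) = 0.4728
−0.05·log₂(0.05) = 0.2161
−0.20·log₂(0.20) = 0.4644
−0.24·log₂(0.24) = 0.4941
−0.26·log₂(0.26) = 0.5053
−0.04·log₂(0.04) = 0.1858
Sum ≈ 2.3385 → 2.3385 bits.

2.3385 bits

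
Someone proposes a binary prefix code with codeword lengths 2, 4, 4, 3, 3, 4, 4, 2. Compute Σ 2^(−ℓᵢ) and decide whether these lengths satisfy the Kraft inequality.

1; yes

With common denominator 2^4 = 16: Σ 2^(−ℓᵢ) = 4/16 + 1/16 + 1/16 + 2/16 + 2/16 + 1/16 + 1/16 + 4/16 = 16/16 = 1.
Kraft's inequality requires Σ ≤ 1; here Σ = 1 ≤ 1, so such a prefix code exists.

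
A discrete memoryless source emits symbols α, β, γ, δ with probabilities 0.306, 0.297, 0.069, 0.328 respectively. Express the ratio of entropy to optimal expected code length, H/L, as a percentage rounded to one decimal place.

91.8%

Entropy H = −Σ p log₂ p ≈ 1.8366 bits.
Huffman merges: 69/1000+297/1000→183/500; 153/500+41/125→317/500; 183/500+317/500→1. L = 2 ≈ 2.0000.
Efficiency = H/L = 1.8366/2.0000 = 91.8%.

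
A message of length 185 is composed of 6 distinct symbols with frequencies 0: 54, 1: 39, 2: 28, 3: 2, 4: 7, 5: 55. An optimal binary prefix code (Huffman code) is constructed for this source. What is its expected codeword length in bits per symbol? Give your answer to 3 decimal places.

Probabilities are the counts divided by 185.
Repeatedly combine the two least-probable nodes; the expected code length is the sum of the merged weights.
merge 2/185 + 7/185 → 9/185
merge 9/185 + 28/185 → 1/5
merge 1/5 + 39/185 → 76/185
merge 54/185 + 11/37 → 109/185
merge 76/185 + 109/185 → 1
L = 9/185 + 1/5 + 76/185 + 109/185 + 1 = 416/185 ≈ 2.249 bits/symbol.

2.249 bits/symbol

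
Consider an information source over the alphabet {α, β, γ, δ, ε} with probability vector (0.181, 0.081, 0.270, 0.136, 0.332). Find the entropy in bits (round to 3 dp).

H = −Σ pᵢ log₂ pᵢ.
−0.181·log₂(0.181) = 0.4463
−0.081·log₂(0.081) = 0.2937
−0.270·log₂(0.270) = 0.5100
−0.136·log₂(0.136) = 0.3915
−0.332·log₂(0.332) = 0.5281
Sum ≈ 2.1696 → 2.170 bits.

2.170 bits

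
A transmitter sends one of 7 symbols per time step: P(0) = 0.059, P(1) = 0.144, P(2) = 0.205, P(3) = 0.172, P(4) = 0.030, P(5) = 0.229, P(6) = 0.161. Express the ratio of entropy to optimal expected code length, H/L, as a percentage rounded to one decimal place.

Entropy H = −Σ p log₂ p ≈ 2.6120 bits.
Huffman merges: 3/100+59/1000→89/1000; 89/1000+18/125→233/1000; 161/1000+43/250→333/1000; 41/200+229/1000→217/500; 233/1000+333/1000→283/500; 217/500+283/500→1. L = 531/200 ≈ 2.6550.
Efficiency = H/L = 2.6120/2.6550 = 98.4%.

98.4%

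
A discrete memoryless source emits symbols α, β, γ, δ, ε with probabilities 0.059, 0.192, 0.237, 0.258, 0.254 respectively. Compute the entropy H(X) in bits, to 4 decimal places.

2.1967 bits

H = −Σ pᵢ log₂ pᵢ.
−0.059·log₂(0.059) = 0.2409
−0.192·log₂(0.192) = 0.4571
−0.237·log₂(0.237) = 0.4923
−0.258·log₂(0.258) = 0.5043
−0.254·log₂(0.254) = 0.5022
Sum ≈ 2.1967 → 2.1967 bits.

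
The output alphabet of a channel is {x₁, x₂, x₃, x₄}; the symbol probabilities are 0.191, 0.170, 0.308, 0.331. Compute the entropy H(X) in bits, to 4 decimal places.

1.9420 bits

H = −Σ pᵢ log₂ pᵢ.
−0.191·log₂(0.191) = 0.4562
−0.170·log₂(0.170) = 0.4346
−0.308·log₂(0.308) = 0.5233
−0.331·log₂(0.331) = 0.5280
Sum ≈ 1.9420 → 1.9420 bits.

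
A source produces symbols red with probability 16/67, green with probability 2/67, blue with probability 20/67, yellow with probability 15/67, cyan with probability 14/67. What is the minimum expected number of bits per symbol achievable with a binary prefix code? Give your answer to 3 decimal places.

Repeatedly combine the two least-probable nodes; the expected code length is the sum of the merged weights.
merge 2/67 + 14/67 → 16/67
merge 15/67 + 16/67 → 31/67
merge 16/67 + 20/67 → 36/67
merge 31/67 + 36/67 → 1
L = 16/67 + 31/67 + 36/67 + 1 = 150/67 ≈ 2.239 bits/symbol.

2.239 bits/symbol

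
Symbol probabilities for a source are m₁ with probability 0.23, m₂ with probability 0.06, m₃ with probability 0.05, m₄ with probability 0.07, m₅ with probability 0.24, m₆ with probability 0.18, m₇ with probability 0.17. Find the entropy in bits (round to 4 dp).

H = −Σ pᵢ log₂ pᵢ.
−0.23·log₂(0.23) = 0.4877
−0.06·log₂(0.06) = 0.2435
−0.05·log₂(0.05) = 0.2161
−0.07·log₂(0.07) = 0.2686
−0.24·log₂(0.24) = 0.4941
−0.18·log₂(0.18) = 0.4453
−0.17·log₂(0.17) = 0.4346
Sum ≈ 2.5899 → 2.5899 bits.

2.5899 bits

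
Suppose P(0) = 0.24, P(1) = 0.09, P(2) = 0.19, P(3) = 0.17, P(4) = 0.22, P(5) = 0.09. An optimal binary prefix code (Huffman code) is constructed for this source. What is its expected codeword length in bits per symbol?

Repeatedly combine the two least-probable nodes; the expected code length is the sum of the merged weights.
merge 9/100 + 9/100 → 9/50
merge 17/100 + 9/50 → 7/20
merge 19/100 + 11/50 → 41/100
merge 6/25 + 7/20 → 59/100
merge 41/100 + 59/100 → 1
L = 9/50 + 7/20 + 41/100 + 59/100 + 1 = 253/100 = 2.53 bits/symbol.

2.53 bits/symbol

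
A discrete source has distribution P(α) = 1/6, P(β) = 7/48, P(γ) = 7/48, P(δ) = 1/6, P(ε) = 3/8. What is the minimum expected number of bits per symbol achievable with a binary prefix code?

Repeatedly combine the two least-probable nodes; the expected code length is the sum of the merged weights.
merge 7/48 + 7/48 → 7/24
merge 1/6 + 1/6 → 1/3
merge 7/24 + 1/3 → 5/8
merge 3/8 + 5/8 → 1
L = 7/24 + 1/3 + 5/8 + 1 = 9/4 = 2.25 bits/symbol.

2.25 bits/symbol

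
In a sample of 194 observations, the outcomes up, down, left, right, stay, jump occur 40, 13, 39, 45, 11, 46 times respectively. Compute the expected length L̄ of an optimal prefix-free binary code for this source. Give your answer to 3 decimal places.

2.448 bits/symbol

Probabilities are the counts divided by 194.
Repeatedly combine the two least-probable nodes; the expected code length is the sum of the merged weights.
merge 11/194 + 13/194 → 12/97
merge 12/97 + 39/194 → 63/194
merge 20/97 + 45/194 → 85/194
merge 23/97 + 63/194 → 109/194
merge 85/194 + 109/194 → 1
L = 12/97 + 63/194 + 85/194 + 109/194 + 1 = 475/194 ≈ 2.448 bits/symbol.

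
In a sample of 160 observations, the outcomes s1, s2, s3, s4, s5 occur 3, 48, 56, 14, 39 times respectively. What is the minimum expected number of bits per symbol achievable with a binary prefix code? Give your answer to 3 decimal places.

2.106 bits/symbol

Probabilities are the counts divided by 160.
Repeatedly combine the two least-probable nodes; the expected code length is the sum of the merged weights.
merge 3/160 + 7/80 → 17/160
merge 17/160 + 39/160 → 7/20
merge 3/10 + 7/20 → 13/20
merge 7/20 + 13/20 → 1
L = 17/160 + 7/20 + 13/20 + 1 = 337/160 ≈ 2.106 bits/symbol.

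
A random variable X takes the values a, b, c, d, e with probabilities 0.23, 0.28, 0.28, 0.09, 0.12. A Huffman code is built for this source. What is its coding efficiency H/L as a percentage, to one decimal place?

99.4%

Entropy H = −Σ p log₂ p ≈ 2.1958 bits.
Huffman merges: 9/100+3/25→21/100; 21/100+23/100→11/25; 7/25+7/25→14/25; 11/25+14/25→1. L = 221/100 ≈ 2.2100.
Efficiency = H/L = 2.1958/2.2100 = 99.4%.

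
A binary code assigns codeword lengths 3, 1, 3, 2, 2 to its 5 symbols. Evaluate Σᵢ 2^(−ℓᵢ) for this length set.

1.25

With common denominator 2^3 = 8: Σ 2^(−ℓᵢ) = 1/8 + 4/8 + 1/8 + 2/8 + 2/8 = 10/8 = 1.25.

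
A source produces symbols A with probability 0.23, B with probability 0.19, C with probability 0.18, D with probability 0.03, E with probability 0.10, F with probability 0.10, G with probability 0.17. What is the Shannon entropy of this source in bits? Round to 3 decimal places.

2.639 bits

H = −Σ pᵢ log₂ pᵢ.
−0.23·log₂(0.23) = 0.4877
−0.19·log₂(0.19) = 0.4552
−0.18·log₂(0.18) = 0.4453
−0.03·log₂(0.03) = 0.1518
−0.10·log₂(0.10) = 0.3322
−0.10·log₂(0.10) = 0.3322
−0.17·log₂(0.17) = 0.4346
Sum ≈ 2.6389 → 2.639 bits.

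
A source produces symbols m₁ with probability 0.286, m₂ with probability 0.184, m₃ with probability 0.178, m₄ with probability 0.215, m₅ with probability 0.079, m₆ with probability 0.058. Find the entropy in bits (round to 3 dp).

2.413 bits

H = −Σ pᵢ log₂ pᵢ.
−0.286·log₂(0.286) = 0.5165
−0.184·log₂(0.184) = 0.4494
−0.178·log₂(0.178) = 0.4432
−0.215·log₂(0.215) = 0.4768
−0.079·log₂(0.079) = 0.2893
−0.058·log₂(0.058) = 0.2383
Sum ≈ 2.4134 → 2.413 bits.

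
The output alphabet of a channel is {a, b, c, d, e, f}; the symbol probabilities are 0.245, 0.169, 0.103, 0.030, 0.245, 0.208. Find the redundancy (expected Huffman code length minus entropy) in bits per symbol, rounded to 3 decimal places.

Entropy H = −Σ p log₂ p ≈ 2.3885 bits.
Huffman merges: 3/100+103/1000→133/1000; 133/1000+169/1000→151/500; 26/125+49/200→453/1000; 49/200+151/500→547/1000; 453/1000+547/1000→1. L = 487/200 ≈ 2.4350.
L − H = 2.4350 − 2.3885 = 0.047 bits.

0.047 bits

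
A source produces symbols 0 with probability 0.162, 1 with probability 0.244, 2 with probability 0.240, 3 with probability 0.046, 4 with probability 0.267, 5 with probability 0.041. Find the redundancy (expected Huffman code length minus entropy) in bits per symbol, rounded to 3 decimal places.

Entropy H = −Σ p log₂ p ≈ 2.3180 bits.
Huffman merges: 41/1000+23/500→87/1000; 87/1000+81/500→249/1000; 6/25+61/250→121/250; 249/1000+267/1000→129/250; 121/250+129/250→1. L = 292/125 ≈ 2.3360.
L − H = 2.3360 − 2.3180 = 0.018 bits.

0.018 bits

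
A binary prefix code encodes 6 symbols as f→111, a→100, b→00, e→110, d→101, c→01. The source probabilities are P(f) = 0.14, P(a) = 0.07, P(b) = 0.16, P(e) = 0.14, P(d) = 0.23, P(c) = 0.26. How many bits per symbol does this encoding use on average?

2.58 bits/symbol

L̄ = Σ pᵢ·ℓᵢ = 0.14·3 + 0.07·3 + 0.16·2 + 0.14·3 + 0.23·3 + 0.26·2 = 2.58 bits/symbol.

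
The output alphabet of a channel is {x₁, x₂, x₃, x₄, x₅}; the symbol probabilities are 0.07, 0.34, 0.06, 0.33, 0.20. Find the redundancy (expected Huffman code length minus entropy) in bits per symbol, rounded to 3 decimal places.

Entropy H = −Σ p log₂ p ≈ 2.0335 bits.
Huffman merges: 3/50+7/100→13/100; 13/100+1/5→33/100; 33/100+33/100→33/50; 17/50+33/50→1. L = 53/25 ≈ 2.1200.
L − H = 2.1200 − 2.0335 = 0.087 bits.

0.087 bits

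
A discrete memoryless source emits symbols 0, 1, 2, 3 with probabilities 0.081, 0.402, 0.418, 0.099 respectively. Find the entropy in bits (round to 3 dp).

1.679 bits

H = −Σ pᵢ log₂ pᵢ.
−0.081·log₂(0.081) = 0.2937
−0.402·log₂(0.402) = 0.5285
−0.418·log₂(0.418) = 0.5260
−0.099·log₂(0.099) = 0.3303
Sum ≈ 1.6786 → 1.679 bits.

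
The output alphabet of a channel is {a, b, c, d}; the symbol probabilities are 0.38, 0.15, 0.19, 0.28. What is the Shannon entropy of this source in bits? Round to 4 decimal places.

1.9104 bits

H = −Σ pᵢ log₂ pᵢ.
−0.38·log₂(0.38) = 0.5305
−0.15·log₂(0.15) = 0.4105
−0.19·log₂(0.19) = 0.4552
−0.28·log₂(0.28) = 0.5142
Sum ≈ 1.9104 → 1.9104 bits.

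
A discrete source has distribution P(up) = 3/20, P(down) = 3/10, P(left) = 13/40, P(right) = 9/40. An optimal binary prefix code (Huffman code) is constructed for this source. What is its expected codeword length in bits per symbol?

Repeatedly combine the two least-probable nodes; the expected code length is the sum of the merged weights.
merge 3/20 + 9/40 → 3/8
merge 3/10 + 13/40 → 5/8
merge 3/8 + 5/8 → 1
L = 3/8 + 5/8 + 1 = 2 bits/symbol.

2 bits/symbol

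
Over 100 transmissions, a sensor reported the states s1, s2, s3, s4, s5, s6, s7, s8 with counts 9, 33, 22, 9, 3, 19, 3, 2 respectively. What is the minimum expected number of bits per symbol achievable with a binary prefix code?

2.56 bits/symbol

Probabilities are the counts divided by 100.
Repeatedly combine the two least-probable nodes; the expected code length is the sum of the merged weights.
merge 1/50 + 3/100 → 1/20
merge 3/100 + 1/20 → 2/25
merge 2/25 + 9/100 → 17/100
merge 9/100 + 17/100 → 13/50
merge 19/100 + 11/50 → 41/100
merge 13/50 + 33/100 → 59/100
merge 41/100 + 59/100 → 1
L = 1/20 + 2/25 + 17/100 + 13/50 + 41/100 + 59/100 + 1 = 64/25 = 2.56 bits/symbol.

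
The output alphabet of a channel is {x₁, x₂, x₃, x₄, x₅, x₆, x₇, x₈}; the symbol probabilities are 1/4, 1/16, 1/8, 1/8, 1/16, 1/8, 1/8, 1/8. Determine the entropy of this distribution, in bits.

Each probability is a power of 1/2, so log₂(1/p) is an integer.
H = Σ p·log₂(1/p) = 1/4·2 + 1/16·4 + 1/8·3 + 1/8·3 + 1/16·4 + 1/8·3 + 1/8·3 + 1/8·3 = 2.875 bits.

2.875 bits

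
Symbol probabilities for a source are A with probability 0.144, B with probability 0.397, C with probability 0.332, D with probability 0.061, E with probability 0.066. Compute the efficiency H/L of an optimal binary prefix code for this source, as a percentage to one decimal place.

Entropy H = −Σ p log₂ p ≈ 1.9648 bits.
Huffman merges: 61/1000+33/500→127/1000; 127/1000+18/125→271/1000; 271/1000+83/250→603/1000; 397/1000+603/1000→1. L = 2001/1000 ≈ 2.0010.
Efficiency = H/L = 1.9648/2.0010 = 98.2%.

98.2%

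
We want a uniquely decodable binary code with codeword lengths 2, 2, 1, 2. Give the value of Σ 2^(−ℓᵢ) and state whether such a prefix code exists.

1.25; no

With common denominator 2^2 = 4: Σ 2^(−ℓᵢ) = 1/4 + 1/4 + 2/4 + 1/4 = 5/4 = 1.25.
Kraft's inequality requires Σ ≤ 1; here Σ = 1.25 > 1, so no such prefix code exists.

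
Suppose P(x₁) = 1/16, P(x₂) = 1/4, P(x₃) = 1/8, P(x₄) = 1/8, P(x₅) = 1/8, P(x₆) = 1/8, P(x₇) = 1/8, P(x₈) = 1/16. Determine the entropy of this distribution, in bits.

Each probability is a power of 1/2, so log₂(1/p) is an integer.
H = Σ p·log₂(1/p) = 1/16·4 + 1/4·2 + 1/8·3 + 1/8·3 + 1/8·3 + 1/8·3 + 1/8·3 + 1/16·4 = 2.875 bits.

2.875 bits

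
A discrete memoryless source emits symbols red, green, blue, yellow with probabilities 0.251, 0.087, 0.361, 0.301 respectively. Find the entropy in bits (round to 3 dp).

H = −Σ pᵢ log₂ pᵢ.
−0.251·log₂(0.251) = 0.5006
−0.087·log₂(0.087) = 0.3065
−0.361·log₂(0.361) = 0.5306
−0.301·log₂(0.301) = 0.5214
Sum ≈ 1.8591 → 1.859 bits.

1.859 bits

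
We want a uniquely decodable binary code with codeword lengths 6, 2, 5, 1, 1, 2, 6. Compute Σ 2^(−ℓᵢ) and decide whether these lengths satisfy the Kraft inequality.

With common denominator 2^6 = 64: Σ 2^(−ℓᵢ) = 1/64 + 16/64 + 2/64 + 32/64 + 32/64 + 16/64 + 1/64 = 100/64 = 1.5625.
Kraft's inequality requires Σ ≤ 1; here Σ = 1.5625 > 1, so no such prefix code exists.

1.5625; no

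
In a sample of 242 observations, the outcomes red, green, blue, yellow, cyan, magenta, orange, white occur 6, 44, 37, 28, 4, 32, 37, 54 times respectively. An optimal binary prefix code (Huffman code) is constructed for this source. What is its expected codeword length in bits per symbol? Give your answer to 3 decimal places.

Probabilities are the counts divided by 242.
Repeatedly combine the two least-probable nodes; the expected code length is the sum of the merged weights.
merge 2/121 + 3/121 → 5/121
merge 5/121 + 14/121 → 19/121
merge 16/121 + 37/242 → 69/242
merge 37/242 + 19/121 → 75/242
merge 2/11 + 27/121 → 49/121
merge 69/242 + 75/242 → 72/121
merge 49/121 + 72/121 → 1
L = 5/121 + 19/121 + 69/242 + 75/242 + 49/121 + 72/121 + 1 = 338/121 ≈ 2.793 bits/symbol.

2.793 bits/symbol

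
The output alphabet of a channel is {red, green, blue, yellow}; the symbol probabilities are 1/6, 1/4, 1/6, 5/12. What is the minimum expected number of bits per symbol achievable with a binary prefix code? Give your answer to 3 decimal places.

1.917 bits/symbol

Repeatedly combine the two least-probable nodes; the expected code length is the sum of the merged weights.
merge 1/6 + 1/6 → 1/3
merge 1/4 + 1/3 → 7/12
merge 5/12 + 7/12 → 1
L = 1/3 + 7/12 + 1 = 23/12 ≈ 1.917 bits/symbol.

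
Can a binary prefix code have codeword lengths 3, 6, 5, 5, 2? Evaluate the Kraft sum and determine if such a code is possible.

0.453125; yes

With common denominator 2^6 = 64: Σ 2^(−ℓᵢ) = 8/64 + 1/64 + 2/64 + 2/64 + 16/64 = 29/64 = 0.453125.
Kraft's inequality requires Σ ≤ 1; here Σ = 0.453125 ≤ 1, so such a prefix code exists.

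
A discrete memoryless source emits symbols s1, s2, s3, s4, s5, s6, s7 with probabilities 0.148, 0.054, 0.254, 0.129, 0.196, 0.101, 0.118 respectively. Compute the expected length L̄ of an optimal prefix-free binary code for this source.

Repeatedly combine the two least-probable nodes; the expected code length is the sum of the merged weights.
merge 27/500 + 101/1000 → 31/200
merge 59/500 + 129/1000 → 247/1000
merge 37/250 + 31/200 → 303/1000
merge 49/250 + 247/1000 → 443/1000
merge 127/500 + 303/1000 → 557/1000
merge 443/1000 + 557/1000 → 1
L = 31/200 + 247/1000 + 303/1000 + 443/1000 + 557/1000 + 1 = 541/200 = 2.705 bits/symbol.

2.705 bits/symbol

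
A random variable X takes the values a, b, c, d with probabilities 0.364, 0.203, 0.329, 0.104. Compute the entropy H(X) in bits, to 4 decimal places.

H = −Σ pᵢ log₂ pᵢ.
−0.364·log₂(0.364) = 0.5307
−0.203·log₂(0.203) = 0.4670
−0.329·log₂(0.329) = 0.5277
−0.104·log₂(0.104) = 0.3396
Sum ≈ 1.8650 → 1.8650 bits.

1.8650 bits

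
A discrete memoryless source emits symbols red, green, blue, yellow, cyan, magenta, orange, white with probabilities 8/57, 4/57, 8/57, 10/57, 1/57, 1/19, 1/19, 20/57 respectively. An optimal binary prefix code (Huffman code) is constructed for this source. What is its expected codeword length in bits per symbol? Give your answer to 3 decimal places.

2.667 bits/symbol

Repeatedly combine the two least-probable nodes; the expected code length is the sum of the merged weights.
merge 1/57 + 1/19 → 4/57
merge 1/19 + 4/57 → 7/57
merge 4/57 + 7/57 → 11/57
merge 8/57 + 8/57 → 16/57
merge 10/57 + 11/57 → 7/19
merge 16/57 + 20/57 → 12/19
merge 7/19 + 12/19 → 1
L = 4/57 + 7/57 + 11/57 + 16/57 + 7/19 + 12/19 + 1 = 8/3 ≈ 2.667 bits/symbol.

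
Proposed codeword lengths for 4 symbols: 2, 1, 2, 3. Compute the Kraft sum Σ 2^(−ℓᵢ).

1.125

With common denominator 2^3 = 8: Σ 2^(−ℓᵢ) = 2/8 + 4/8 + 2/8 + 1/8 = 9/8 = 1.125.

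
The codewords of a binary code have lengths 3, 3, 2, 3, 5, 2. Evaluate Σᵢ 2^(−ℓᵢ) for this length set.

0.90625

With common denominator 2^5 = 32: Σ 2^(−ℓᵢ) = 4/32 + 4/32 + 8/32 + 4/32 + 1/32 + 8/32 = 29/32 = 0.90625.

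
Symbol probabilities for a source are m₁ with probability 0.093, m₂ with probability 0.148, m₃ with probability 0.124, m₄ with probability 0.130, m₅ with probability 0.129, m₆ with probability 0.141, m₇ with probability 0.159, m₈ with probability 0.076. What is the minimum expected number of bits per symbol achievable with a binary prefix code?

Repeatedly combine the two least-probable nodes; the expected code length is the sum of the merged weights.
merge 19/250 + 93/1000 → 169/1000
merge 31/250 + 129/1000 → 253/1000
merge 13/100 + 141/1000 → 271/1000
merge 37/250 + 159/1000 → 307/1000
merge 169/1000 + 253/1000 → 211/500
merge 271/1000 + 307/1000 → 289/500
merge 211/500 + 289/500 → 1
L = 169/1000 + 253/1000 + 271/1000 + 307/1000 + 211/500 + 289/500 + 1 = 3 bits/symbol.

3 bits/symbol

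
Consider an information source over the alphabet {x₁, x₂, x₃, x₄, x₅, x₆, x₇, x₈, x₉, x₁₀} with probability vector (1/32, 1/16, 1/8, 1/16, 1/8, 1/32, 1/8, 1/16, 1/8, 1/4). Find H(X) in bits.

Each probability is a power of 1/2, so log₂(1/p) is an integer.
H = Σ p·log₂(1/p) = 1/32·5 + 1/16·4 + 1/8·3 + 1/16·4 + 1/8·3 + 1/32·5 + 1/8·3 + 1/16·4 + 1/8·3 + 1/4·2 = 3.0625 bits.

3.0625 bits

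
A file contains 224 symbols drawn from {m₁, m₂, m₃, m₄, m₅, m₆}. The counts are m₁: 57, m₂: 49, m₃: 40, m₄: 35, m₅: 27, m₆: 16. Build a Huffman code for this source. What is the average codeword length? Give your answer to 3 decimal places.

Probabilities are the counts divided by 224.
Repeatedly combine the two least-probable nodes; the expected code length is the sum of the merged weights.
merge 1/14 + 27/224 → 43/224
merge 5/32 + 5/28 → 75/224
merge 43/224 + 7/32 → 23/56
merge 57/224 + 75/224 → 33/56
merge 23/56 + 33/56 → 1
L = 43/224 + 75/224 + 23/56 + 33/56 + 1 = 283/112 ≈ 2.527 bits/symbol.

2.527 bits/symbol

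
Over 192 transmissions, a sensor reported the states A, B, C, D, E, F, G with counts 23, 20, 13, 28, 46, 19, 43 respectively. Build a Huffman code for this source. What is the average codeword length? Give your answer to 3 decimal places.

Probabilities are the counts divided by 192.
Repeatedly combine the two least-probable nodes; the expected code length is the sum of the merged weights.
merge 13/192 + 19/192 → 1/6
merge 5/48 + 23/192 → 43/192
merge 7/48 + 1/6 → 5/16
merge 43/192 + 43/192 → 43/96
merge 23/96 + 5/16 → 53/96
merge 43/96 + 53/96 → 1
L = 1/6 + 43/192 + 5/16 + 43/96 + 53/96 + 1 = 173/64 ≈ 2.703 bits/symbol.

2.703 bits/symbol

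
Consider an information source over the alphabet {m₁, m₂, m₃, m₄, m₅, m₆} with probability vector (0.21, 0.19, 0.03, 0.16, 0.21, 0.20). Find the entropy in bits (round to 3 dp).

H = −Σ pᵢ log₂ pᵢ.
−0.21·log₂(0.21) = 0.4728
−0.19·log₂(0.19) = 0.4552
−0.03·log₂(0.03) = 0.1518
−0.16·log₂(0.16) = 0.4230
−0.21·log₂(0.21) = 0.4728
−0.20·log₂(0.20) = 0.4644
Sum ≈ 2.4400 → 2.440 bits.

2.440 bits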